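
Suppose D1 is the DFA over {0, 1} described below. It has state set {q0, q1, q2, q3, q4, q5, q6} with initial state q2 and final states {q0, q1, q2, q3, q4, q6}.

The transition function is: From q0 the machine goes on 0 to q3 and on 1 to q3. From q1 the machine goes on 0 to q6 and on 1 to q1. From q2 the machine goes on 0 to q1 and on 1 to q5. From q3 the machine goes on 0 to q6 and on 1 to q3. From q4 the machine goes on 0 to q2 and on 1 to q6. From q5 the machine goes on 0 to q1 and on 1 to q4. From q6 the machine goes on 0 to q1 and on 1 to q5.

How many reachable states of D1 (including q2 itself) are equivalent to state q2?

States {q0,q3} cannot be reached from the start state, so discard them.
Start with accepting vs non-accepting: {q1,q2,q4,q6} | {q5}.
Split {q1,q2,q4,q6} by δ(·,1) → {q1,q4} and {q2,q6}.
Split {q1,q4} by δ(·,1) → {q1} and {q4}.
Stable partition: {q1} | {q5} | {q2,q6} | {q4} — 4 equivalence classes.
The equivalence class containing q2 is {q2,q6}, of size 2.

2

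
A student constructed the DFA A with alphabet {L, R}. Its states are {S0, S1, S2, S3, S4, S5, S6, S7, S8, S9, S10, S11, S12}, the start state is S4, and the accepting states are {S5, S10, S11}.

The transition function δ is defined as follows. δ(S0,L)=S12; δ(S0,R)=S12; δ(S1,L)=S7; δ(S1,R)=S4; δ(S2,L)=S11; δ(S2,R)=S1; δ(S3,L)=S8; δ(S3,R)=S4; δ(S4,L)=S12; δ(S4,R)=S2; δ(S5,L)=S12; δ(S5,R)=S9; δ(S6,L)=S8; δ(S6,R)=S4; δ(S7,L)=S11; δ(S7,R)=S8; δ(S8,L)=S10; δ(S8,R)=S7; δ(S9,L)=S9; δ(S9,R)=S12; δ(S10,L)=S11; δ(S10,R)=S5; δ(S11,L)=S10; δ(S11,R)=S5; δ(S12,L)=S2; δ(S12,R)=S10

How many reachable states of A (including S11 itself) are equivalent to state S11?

2

First remove the unreachable states {S0,S3,S6}; 10 states remain.
Initial partition by acceptance: {S5,S10,S11} | {S1,S2,S4,S7,S8,S9,S12}.
Split {S5,S10,S11} by δ(·,L) → {S10,S11} and {S5}.
On input L, block {S1,S2,S4,S7,S8,S9,S12} splits into {S1,S4,S9,S12} and {S2,S7,S8}.
Split {S1,S4,S9,S12} by δ(·,L) → {S1,S12} and {S4,S9}.
Refine {S1,S12} on symbol R: members go to different blocks, giving {S1} and {S12}.
Split {S2,S7,S8} by δ(·,R) → {S7,S8} and {S2}.
Refine {S4,S9} on symbol L: members go to different blocks, giving {S4} and {S9}.
The partition is now stable with 8 blocks: {S10,S11} | {S1} | {S5} | {S7,S8} | {S4} | {S12} | {S2} | {S9}.
The equivalence class containing S11 is {S10,S11}, of size 2.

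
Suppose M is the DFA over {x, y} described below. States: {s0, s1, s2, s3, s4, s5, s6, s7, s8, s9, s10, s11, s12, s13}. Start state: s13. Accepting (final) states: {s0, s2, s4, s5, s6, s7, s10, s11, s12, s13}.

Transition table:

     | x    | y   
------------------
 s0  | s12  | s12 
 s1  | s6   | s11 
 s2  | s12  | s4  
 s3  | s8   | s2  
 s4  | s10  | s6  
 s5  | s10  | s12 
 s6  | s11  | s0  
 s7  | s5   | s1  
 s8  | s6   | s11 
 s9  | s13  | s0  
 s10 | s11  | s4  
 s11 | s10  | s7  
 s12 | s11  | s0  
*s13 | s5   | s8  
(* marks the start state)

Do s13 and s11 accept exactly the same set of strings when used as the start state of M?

No

Reachable states from the start: {s0,s1,s4,s5,s6,s7,s8,s10,s11,s12,s13}. Unreachable: {s2,s3,s9} — drop them.
Initial partition by acceptance: {s0,s4,s5,s6,s7,s10,s11,s12,s13} | {s1,s8}.
Refine {s0,s4,s5,s6,s7,s10,s11,s12,s13} on symbol y: members go to different blocks, giving {s0,s4,s5,s6,s10,s11,s12} and {s7,s13}.
On input y, block {s0,s4,s5,s6,s10,s11,s12} splits into {s0,s4,s5,s6,s10,s12} and {s11}.
Split {s0,s4,s5,s6,s10,s12} by δ(·,x) → {s0,s4,s5} and {s6,s10,s12}.
The partition is now stable with 5 blocks: {s0,s4,s5} | {s1,s8} | {s7,s13} | {s11} | {s6,s10,s12}.
s13 and s11 end up in different blocks, so they are distinguishable. For instance, the string 'y' is accepted from only s11.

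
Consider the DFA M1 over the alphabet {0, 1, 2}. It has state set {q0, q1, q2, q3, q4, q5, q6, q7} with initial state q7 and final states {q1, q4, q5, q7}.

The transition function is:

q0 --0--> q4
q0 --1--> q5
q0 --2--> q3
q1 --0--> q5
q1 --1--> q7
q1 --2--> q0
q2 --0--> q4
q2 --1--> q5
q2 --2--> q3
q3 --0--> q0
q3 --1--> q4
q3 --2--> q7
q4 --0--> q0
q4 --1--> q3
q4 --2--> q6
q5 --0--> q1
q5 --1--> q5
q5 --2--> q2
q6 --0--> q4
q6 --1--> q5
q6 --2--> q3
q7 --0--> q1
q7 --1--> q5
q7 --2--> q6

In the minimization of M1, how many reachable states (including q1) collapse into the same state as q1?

3

P0 = {q1,q4,q5,q7} | {q0,q2,q3,q6}.
Refine {q1,q4,q5,q7} on symbol 0: members go to different blocks, giving {q1,q5,q7} and {q4}.
On input 0, block {q0,q2,q3,q6} splits into {q0,q2,q6} and {q3}.
No further refinement is possible. Final partition (4 blocks): {q1,q5,q7} | {q0,q2,q6} | {q4} | {q3}.
State q1 belongs to the block {q1,q5,q7}, which has 3 states.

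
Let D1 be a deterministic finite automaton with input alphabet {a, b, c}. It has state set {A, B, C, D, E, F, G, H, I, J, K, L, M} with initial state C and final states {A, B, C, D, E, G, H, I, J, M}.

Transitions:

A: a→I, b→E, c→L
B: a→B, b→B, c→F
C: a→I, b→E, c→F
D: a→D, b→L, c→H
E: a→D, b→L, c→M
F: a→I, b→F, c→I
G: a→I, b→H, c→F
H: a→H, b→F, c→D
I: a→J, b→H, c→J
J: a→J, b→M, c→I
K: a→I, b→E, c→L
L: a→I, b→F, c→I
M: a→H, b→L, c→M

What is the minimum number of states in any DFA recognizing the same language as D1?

First remove the unreachable states {A,B,G,K}; 9 states remain.
Start with accepting vs non-accepting: {C,D,E,H,I,J,M} | {F,L}.
Split {C,D,E,H,I,J,M} by δ(·,b) → {D,E,H,M} and {C,I,J}.
Refine {C,I,J} on symbol c: members go to different blocks, giving {I,J} and {C}.
The partition is now stable with 4 blocks: {D,E,H,M} | {F,L} | {I,J} | {C}.

4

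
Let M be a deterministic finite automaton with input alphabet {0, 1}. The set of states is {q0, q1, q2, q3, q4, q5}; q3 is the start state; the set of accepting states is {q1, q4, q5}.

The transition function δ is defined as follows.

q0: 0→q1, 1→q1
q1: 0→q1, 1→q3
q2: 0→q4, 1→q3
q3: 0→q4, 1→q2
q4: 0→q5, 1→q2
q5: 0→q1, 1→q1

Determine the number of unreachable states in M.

Starting at q3 and following transitions, the reachable set is {q1, q2, q3, q4, q5}. That leaves q0 unreachable — 1 in total.

1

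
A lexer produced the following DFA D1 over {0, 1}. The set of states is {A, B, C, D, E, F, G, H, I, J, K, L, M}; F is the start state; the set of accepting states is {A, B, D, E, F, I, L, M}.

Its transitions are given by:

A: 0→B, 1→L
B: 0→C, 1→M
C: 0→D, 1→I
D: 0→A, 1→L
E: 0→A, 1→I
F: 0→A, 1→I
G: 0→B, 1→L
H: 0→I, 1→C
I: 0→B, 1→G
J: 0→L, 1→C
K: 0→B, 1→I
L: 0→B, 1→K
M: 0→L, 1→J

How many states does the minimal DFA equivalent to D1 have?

Reachable states from the start: {A,B,C,D,F,G,I,J,K,L,M}. Unreachable: {E,H} — drop them.
Initial partition by acceptance: {A,B,D,F,I,L,M} | {C,G,J,K}.
On input 0, block {A,B,D,F,I,L,M} splits into {A,D,F,I,L,M} and {B}.
Refine {A,D,F,I,L,M} on symbol 0: members go to different blocks, giving {A,I,L} and {D,F,M}.
Refine {A,I,L} on symbol 1: members go to different blocks, giving {I,L} and {A}.
On input 0, block {C,G,J,K} splits into {G,K} and {C} and {J}.
Split {D,F,M} by δ(·,0) → {D,F} and {M}.
No further refinement is possible. Final partition (8 blocks): {I,L} | {G,K} | {B} | {D,F} | {A} | {C} | {J} | {M}.

8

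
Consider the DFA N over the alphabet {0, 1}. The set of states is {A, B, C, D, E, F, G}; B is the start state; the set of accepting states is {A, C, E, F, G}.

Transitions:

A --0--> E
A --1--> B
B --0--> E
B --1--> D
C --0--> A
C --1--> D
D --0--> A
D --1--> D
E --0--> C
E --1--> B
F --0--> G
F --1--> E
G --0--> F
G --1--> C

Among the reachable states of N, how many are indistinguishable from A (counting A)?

States {F,G} cannot be reached from the start state, so discard them.
Initial partition by acceptance: {A,C,E} | {B,D}.
The partition is now stable with 2 blocks: {A,C,E} | {B,D}.
The equivalence class containing A is {A,C,E}, of size 3.

3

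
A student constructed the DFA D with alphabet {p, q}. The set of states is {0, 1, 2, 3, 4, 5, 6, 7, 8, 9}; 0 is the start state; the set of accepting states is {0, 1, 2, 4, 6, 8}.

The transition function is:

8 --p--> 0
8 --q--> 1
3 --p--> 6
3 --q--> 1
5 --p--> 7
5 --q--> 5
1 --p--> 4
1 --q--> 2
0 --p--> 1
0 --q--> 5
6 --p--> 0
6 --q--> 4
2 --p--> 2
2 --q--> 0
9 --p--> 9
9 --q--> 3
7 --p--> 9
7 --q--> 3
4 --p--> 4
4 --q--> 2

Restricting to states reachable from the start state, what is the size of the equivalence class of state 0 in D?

States {8} cannot be reached from the start state, so discard them.
Initial partition by acceptance: {0,1,2,4,6} | {3,5,7,9}.
Refine {0,1,2,4,6} on symbol q: members go to different blocks, giving {1,2,4,6} and {0}.
Split {1,2,4,6} by δ(·,p) → {1,2,4} and {6}.
Refine {1,2,4} on symbol q: members go to different blocks, giving {1,4} and {2}.
On input p, block {3,5,7,9} splits into {5,7,9} and {3}.
Refine {5,7,9} on symbol q: members go to different blocks, giving {7,9} and {5}.
Stable partition: {1,4} | {7,9} | {0} | {6} | {2} | {3} | {5} — 7 equivalence classes.
The equivalence class containing 0 is {0}, of size 1.

1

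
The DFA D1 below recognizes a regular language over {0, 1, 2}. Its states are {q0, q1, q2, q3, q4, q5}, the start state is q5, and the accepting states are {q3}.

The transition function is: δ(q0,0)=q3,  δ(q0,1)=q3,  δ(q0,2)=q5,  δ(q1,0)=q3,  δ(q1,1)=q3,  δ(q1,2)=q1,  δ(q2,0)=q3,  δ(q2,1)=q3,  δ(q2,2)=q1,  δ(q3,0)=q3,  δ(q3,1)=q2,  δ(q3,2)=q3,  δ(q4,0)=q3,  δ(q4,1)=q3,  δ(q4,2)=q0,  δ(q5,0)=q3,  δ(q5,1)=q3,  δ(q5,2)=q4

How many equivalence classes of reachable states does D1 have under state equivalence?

Initial partition by acceptance: {q3} | {q0,q1,q2,q4,q5}.
No further refinement is possible. Final partition (2 blocks): {q3} | {q0,q1,q2,q4,q5}.

2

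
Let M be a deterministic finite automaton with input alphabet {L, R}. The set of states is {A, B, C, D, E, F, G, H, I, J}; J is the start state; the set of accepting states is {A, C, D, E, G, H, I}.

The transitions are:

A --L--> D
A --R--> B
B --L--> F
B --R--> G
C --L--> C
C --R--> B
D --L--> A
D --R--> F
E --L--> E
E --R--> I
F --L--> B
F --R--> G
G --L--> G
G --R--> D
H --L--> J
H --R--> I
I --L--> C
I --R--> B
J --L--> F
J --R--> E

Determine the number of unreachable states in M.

Starting at J and following transitions, the reachable set is {A, B, C, D, E, F, G, I, J}. That leaves H unreachable — 1 in total.

1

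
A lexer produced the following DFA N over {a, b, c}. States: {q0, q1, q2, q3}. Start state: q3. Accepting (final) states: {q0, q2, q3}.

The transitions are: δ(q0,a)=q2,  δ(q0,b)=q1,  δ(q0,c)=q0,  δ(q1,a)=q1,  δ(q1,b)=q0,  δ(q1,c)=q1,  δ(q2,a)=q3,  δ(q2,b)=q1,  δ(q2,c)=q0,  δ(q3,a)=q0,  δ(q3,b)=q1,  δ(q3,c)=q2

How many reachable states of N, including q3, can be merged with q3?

3

Every state is reachable, so we keep all 4.
P0 = {q0,q2,q3} | {q1}.
Stable partition: {q0,q2,q3} | {q1} — 2 equivalence classes.
The equivalence class containing q3 is {q0,q2,q3}, of size 3.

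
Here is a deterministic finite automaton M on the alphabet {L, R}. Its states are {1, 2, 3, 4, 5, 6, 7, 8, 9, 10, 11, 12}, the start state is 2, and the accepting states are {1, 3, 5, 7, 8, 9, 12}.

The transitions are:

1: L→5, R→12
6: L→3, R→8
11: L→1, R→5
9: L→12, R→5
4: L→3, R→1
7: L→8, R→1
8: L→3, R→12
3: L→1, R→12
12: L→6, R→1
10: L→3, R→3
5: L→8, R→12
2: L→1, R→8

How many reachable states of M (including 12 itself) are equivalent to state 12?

States {4,7,9,10,11} cannot be reached from the start state, so discard them.
P0 = {1,3,5,8,12} | {2,6}.
Refine {1,3,5,8,12} on symbol L: members go to different blocks, giving {1,3,5,8} and {12}.
Stable partition: {1,3,5,8} | {2,6} | {12} — 3 equivalence classes.
The equivalence class containing 12 is {12}, of size 1.

1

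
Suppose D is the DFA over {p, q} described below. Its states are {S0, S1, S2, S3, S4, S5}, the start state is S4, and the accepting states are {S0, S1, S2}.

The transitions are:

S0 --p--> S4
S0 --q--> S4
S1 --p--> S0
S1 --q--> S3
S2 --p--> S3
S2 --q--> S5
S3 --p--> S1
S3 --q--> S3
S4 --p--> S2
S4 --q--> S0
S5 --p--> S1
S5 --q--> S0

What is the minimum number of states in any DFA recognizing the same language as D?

6

Start with accepting vs non-accepting: {S0,S1,S2} | {S3,S4,S5}.
Split {S0,S1,S2} by δ(·,p) → {S0,S2} and {S1}.
Split {S3,S4,S5} by δ(·,p) → {S3,S5} and {S4}.
Refine {S0,S2} on symbol p: members go to different blocks, giving {S0} and {S2}.
On input q, block {S3,S5} splits into {S3} and {S5}.
The partition is now stable with 6 blocks: {S0} | {S3} | {S1} | {S4} | {S2} | {S5}.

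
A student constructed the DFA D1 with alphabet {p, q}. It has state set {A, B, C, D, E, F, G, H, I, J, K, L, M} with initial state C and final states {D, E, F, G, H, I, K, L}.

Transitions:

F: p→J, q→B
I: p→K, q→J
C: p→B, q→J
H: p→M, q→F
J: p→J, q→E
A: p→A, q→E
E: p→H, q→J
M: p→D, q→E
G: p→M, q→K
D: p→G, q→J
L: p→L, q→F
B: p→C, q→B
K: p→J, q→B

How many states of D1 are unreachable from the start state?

BFS from C reaches {B, C, D, E, F, G, H, J, K, M}; the 3 state(s) A, I, L are never visited.

3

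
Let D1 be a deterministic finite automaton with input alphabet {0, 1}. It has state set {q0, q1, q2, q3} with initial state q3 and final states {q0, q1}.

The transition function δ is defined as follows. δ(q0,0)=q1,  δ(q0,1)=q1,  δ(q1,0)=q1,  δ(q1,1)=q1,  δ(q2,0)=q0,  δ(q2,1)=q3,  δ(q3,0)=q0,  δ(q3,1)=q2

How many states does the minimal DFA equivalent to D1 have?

2

P0 = {q0,q1} | {q2,q3}.
The partition is now stable with 2 blocks: {q0,q1} | {q2,q3}.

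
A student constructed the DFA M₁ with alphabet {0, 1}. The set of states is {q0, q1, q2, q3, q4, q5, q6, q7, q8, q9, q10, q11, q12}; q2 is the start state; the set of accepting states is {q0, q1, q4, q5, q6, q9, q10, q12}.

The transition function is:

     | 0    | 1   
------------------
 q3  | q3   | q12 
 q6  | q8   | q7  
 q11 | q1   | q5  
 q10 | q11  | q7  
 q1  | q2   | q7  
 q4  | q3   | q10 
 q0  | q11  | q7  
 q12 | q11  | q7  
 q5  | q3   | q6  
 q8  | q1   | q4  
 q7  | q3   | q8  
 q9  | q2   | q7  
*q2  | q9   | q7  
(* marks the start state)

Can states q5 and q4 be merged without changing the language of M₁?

States {q0} cannot be reached from the start state, so discard them.
P0 = {q1,q4,q5,q6,q9,q10,q12} | {q2,q3,q7,q8,q11}.
Split {q1,q4,q5,q6,q9,q10,q12} by δ(·,1) → {q1,q6,q9,q10,q12} and {q4,q5}.
Split {q2,q3,q7,q8,q11} by δ(·,0) → {q2,q8,q11} and {q3,q7}.
Refine {q2,q8,q11} on symbol 1: members go to different blocks, giving {q8,q11} and {q2}.
Split {q1,q6,q9,q10,q12} by δ(·,0) → {q6,q10,q12} and {q1,q9}.
Refine {q3,q7} on symbol 1: members go to different blocks, giving {q3} and {q7}.
Stable partition: {q6,q10,q12} | {q8,q11} | {q4,q5} | {q3} | {q2} | {q1,q9} | {q7} — 7 equivalence classes.
q5 and q4 lie in the same block of the stable partition, so they are equivalent — no string distinguishes them.

Yes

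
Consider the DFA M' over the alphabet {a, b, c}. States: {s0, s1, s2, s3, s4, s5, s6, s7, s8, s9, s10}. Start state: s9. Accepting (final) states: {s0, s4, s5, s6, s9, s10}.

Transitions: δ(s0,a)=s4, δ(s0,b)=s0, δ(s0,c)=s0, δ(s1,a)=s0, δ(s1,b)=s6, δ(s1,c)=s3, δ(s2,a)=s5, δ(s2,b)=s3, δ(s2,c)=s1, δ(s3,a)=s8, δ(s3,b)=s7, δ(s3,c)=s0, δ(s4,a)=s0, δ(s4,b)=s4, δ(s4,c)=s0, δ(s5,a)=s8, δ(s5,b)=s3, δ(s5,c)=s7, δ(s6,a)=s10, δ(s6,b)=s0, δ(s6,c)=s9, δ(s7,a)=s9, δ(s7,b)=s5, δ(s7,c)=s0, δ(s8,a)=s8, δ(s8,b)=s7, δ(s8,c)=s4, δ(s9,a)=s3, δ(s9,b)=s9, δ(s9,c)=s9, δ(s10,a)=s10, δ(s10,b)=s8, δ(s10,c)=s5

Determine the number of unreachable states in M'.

4

BFS from s9 reaches {s0, s3, s4, s5, s7, s8, s9}; the 4 state(s) s1, s2, s6, s10 are never visited.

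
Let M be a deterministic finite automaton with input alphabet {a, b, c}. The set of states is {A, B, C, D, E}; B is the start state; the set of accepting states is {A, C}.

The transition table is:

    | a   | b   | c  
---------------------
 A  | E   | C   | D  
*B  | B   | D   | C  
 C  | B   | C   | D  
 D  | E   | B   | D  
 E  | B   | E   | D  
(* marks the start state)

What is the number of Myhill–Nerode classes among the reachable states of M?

Reachable states from the start: {B,C,D,E}. Unreachable: {A} — drop them.
Start with accepting vs non-accepting: {C} | {B,D,E}.
Refine {B,D,E} on symbol c: members go to different blocks, giving {D,E} and {B}.
Refine {D,E} on symbol a: members go to different blocks, giving {D} and {E}.
No further refinement is possible. Final partition (4 blocks): {C} | {D} | {B} | {E}.

4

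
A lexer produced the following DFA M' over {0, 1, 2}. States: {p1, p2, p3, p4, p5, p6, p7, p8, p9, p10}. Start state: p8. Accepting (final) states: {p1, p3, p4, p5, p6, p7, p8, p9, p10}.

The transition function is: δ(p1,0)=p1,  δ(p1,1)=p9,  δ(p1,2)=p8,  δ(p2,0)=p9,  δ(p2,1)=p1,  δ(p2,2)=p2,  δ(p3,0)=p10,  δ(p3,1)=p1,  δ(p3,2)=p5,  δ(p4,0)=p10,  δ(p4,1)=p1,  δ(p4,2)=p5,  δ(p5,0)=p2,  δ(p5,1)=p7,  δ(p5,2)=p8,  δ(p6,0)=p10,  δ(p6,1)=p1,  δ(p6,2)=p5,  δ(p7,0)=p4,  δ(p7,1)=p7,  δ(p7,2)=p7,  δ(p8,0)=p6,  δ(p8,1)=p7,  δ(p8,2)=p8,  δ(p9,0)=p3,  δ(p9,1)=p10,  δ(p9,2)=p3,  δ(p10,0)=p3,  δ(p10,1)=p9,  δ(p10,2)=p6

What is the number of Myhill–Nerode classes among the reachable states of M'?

All states are reachable from the start state.
P0 = {p1,p3,p4,p5,p6,p7,p8,p9,p10} | {p2}.
On input 0, block {p1,p3,p4,p5,p6,p7,p8,p9,p10} splits into {p1,p3,p4,p6,p7,p8,p9,p10} and {p5}.
Split {p1,p3,p4,p6,p7,p8,p9,p10} by δ(·,2) → {p1,p7,p8,p9,p10} and {p3,p4,p6}.
Split {p1,p7,p8,p9,p10} by δ(·,0) → {p7,p8,p9,p10} and {p1}.
Refine {p7,p8,p9,p10} on symbol 2: members go to different blocks, giving {p7,p8} and {p9,p10}.
No further refinement is possible. Final partition (6 blocks): {p7,p8} | {p2} | {p5} | {p3,p4,p6} | {p1} | {p9,p10}.

6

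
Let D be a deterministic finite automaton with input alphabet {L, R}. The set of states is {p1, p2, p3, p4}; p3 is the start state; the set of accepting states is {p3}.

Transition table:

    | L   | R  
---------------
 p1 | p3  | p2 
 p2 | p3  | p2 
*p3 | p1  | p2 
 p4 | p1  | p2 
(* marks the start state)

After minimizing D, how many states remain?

2

First remove the unreachable states {p4}; 3 states remain.
Initial partition by acceptance: {p3} | {p1,p2}.
No further refinement is possible. Final partition (2 blocks): {p3} | {p1,p2}.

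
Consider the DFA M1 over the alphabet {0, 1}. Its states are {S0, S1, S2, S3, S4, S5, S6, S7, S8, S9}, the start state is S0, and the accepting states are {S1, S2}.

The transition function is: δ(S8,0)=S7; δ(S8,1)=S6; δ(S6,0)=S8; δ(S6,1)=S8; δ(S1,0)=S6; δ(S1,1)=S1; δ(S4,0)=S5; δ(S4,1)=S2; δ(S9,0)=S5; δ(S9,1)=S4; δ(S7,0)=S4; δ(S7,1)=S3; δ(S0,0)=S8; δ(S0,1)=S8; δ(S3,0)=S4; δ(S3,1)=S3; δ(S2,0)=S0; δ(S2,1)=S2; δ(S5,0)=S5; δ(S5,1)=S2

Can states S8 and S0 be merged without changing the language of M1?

First remove the unreachable states {S1,S9}; 8 states remain.
Start with accepting vs non-accepting: {S2} | {S0,S3,S4,S5,S6,S7,S8}.
Split {S0,S3,S4,S5,S6,S7,S8} by δ(·,1) → {S0,S3,S6,S7,S8} and {S4,S5}.
On input 0, block {S0,S3,S6,S7,S8} splits into {S0,S6,S8} and {S3,S7}.
Refine {S0,S6,S8} on symbol 0: members go to different blocks, giving {S0,S6} and {S8}.
No further refinement is possible. Final partition (5 blocks): {S2} | {S0,S6} | {S4,S5} | {S3,S7} | {S8}.
S8 and S0 end up in different blocks, so they are distinguishable. For instance, the string '001' is accepted from only S8.

No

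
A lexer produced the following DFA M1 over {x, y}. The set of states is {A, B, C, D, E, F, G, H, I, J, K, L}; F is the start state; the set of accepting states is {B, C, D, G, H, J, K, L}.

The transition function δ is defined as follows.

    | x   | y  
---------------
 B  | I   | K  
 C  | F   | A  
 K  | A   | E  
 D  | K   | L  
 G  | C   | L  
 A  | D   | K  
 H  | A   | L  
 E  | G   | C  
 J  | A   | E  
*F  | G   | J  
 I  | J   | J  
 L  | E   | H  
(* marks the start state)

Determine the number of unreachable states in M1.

2

Starting at F and following transitions, the reachable set is {A, C, D, E, F, G, H, J, K, L}. That leaves B, I unreachable — 2 in total.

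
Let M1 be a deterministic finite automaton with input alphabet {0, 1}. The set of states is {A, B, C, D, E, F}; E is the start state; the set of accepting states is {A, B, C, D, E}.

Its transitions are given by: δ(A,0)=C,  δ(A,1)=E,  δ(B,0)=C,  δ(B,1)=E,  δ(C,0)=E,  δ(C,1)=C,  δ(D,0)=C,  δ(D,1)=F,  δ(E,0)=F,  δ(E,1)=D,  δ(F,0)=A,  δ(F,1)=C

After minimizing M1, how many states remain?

Reachable states from the start: {A,C,D,E,F}. Unreachable: {B} — drop them.
Initial partition by acceptance: {A,C,D,E} | {F}.
Refine {A,C,D,E} on symbol 0: members go to different blocks, giving {A,C,D} and {E}.
On input 0, block {A,C,D} splits into {A,D} and {C}.
Split {A,D} by δ(·,1) → {A} and {D}.
Stable partition: {A} | {F} | {E} | {C} | {D} — 5 equivalence classes.

5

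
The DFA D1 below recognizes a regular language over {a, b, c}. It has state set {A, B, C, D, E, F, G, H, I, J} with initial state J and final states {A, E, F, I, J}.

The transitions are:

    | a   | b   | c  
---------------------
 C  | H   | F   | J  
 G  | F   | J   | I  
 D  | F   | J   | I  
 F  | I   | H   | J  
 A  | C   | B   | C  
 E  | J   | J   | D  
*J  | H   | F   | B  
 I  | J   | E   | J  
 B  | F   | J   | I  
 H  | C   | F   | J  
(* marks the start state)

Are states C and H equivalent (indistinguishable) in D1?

Reachable states from the start: {B,C,D,E,F,H,I,J}. Unreachable: {A,G} — drop them.
Start with accepting vs non-accepting: {E,F,I,J} | {B,C,D,H}.
On input a, block {E,F,I,J} splits into {E,F,I} and {J}.
Refine {E,F,I} on symbol a: members go to different blocks, giving {E,I} and {F}.
Refine {E,I} on symbol b: members go to different blocks, giving {E} and {I}.
Split {B,C,D,H} by δ(·,a) → {B,D} and {C,H}.
The partition is now stable with 6 blocks: {E} | {B,D} | {J} | {F} | {I} | {C,H}.
C and H lie in the same block of the stable partition, so they are equivalent — no string distinguishes them.

Yes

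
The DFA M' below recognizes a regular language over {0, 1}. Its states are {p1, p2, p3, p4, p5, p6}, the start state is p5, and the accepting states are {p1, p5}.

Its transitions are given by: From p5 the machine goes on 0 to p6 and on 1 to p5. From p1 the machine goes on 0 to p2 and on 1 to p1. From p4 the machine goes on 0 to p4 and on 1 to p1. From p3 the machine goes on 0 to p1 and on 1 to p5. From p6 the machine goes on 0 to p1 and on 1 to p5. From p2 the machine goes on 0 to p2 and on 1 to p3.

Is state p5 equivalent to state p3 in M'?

Reachable states from the start: {p1,p2,p3,p5,p6}. Unreachable: {p4} — drop them.
P0 = {p1,p5} | {p2,p3,p6}.
Refine {p2,p3,p6} on symbol 0: members go to different blocks, giving {p3,p6} and {p2}.
On input 0, block {p1,p5} splits into {p1} and {p5}.
Stable partition: {p1} | {p3,p6} | {p2} | {p5} — 4 equivalence classes.
p5 and p3 end up in different blocks, so they are distinguishable. For instance, the string 'ε' is accepted from only p5.

No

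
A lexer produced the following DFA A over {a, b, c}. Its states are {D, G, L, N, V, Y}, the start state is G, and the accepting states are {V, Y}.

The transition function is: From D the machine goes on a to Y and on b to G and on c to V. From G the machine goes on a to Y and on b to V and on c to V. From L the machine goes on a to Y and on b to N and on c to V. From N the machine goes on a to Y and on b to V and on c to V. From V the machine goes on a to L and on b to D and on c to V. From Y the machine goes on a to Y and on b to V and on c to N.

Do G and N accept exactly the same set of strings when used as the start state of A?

Yes

Initial partition by acceptance: {V,Y} | {D,G,L,N}.
Refine {V,Y} on symbol a: members go to different blocks, giving {V} and {Y}.
On input b, block {D,G,L,N} splits into {D,L} and {G,N}.
Stable partition: {V} | {D,L} | {Y} | {G,N} — 4 equivalence classes.
G and N lie in the same block of the stable partition, so they are equivalent — no string distinguishes them.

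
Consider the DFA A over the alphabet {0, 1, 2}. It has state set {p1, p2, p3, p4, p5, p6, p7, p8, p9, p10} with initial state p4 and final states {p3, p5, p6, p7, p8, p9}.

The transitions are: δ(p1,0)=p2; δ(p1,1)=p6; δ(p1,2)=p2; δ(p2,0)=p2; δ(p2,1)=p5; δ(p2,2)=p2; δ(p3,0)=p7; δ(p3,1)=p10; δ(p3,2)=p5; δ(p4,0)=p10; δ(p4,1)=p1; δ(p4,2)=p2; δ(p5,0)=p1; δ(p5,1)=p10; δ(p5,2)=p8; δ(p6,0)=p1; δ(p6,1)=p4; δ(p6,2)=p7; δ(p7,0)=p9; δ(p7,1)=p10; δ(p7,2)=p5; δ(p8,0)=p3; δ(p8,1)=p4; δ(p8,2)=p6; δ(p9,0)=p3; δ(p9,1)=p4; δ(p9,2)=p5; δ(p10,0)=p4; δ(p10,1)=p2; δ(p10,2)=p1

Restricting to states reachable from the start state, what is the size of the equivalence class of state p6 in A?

Initial partition by acceptance: {p3,p5,p6,p7,p8,p9} | {p1,p2,p4,p10}.
Refine {p3,p5,p6,p7,p8,p9} on symbol 0: members go to different blocks, giving {p3,p7,p8,p9} and {p5,p6}.
On input 1, block {p1,p2,p4,p10} splits into {p1,p2} and {p4,p10}.
No further refinement is possible. Final partition (4 blocks): {p3,p7,p8,p9} | {p1,p2} | {p5,p6} | {p4,p10}.
State p6 belongs to the block {p5,p6}, which has 2 states.

2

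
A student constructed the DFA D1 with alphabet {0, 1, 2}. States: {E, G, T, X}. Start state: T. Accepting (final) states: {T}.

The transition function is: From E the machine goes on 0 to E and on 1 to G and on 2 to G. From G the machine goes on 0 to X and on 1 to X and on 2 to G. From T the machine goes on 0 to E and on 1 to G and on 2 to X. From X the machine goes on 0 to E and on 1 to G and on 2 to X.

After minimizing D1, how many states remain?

2

Initial partition by acceptance: {T} | {E,G,X}.
No further refinement is possible. Final partition (2 blocks): {T} | {E,G,X}.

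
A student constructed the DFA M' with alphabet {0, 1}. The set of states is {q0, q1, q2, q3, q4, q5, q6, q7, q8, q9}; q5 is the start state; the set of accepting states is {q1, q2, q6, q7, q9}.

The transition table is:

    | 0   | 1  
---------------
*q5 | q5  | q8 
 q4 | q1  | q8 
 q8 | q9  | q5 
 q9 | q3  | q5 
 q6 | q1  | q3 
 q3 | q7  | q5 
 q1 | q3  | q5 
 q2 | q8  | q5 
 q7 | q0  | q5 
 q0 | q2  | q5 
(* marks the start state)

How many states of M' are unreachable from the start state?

3

No path from q5 leads to q1, q4, q6; the other 7 states are all reachable.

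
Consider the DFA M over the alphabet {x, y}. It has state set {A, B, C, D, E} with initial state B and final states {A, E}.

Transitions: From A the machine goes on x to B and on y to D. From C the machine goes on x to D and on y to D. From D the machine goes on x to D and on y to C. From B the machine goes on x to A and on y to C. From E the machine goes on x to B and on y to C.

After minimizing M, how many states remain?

First remove the unreachable states {E}; 4 states remain.
P0 = {A} | {B,C,D}.
Split {B,C,D} by δ(·,x) → {C,D} and {B}.
The partition is now stable with 3 blocks: {A} | {C,D} | {B}.

3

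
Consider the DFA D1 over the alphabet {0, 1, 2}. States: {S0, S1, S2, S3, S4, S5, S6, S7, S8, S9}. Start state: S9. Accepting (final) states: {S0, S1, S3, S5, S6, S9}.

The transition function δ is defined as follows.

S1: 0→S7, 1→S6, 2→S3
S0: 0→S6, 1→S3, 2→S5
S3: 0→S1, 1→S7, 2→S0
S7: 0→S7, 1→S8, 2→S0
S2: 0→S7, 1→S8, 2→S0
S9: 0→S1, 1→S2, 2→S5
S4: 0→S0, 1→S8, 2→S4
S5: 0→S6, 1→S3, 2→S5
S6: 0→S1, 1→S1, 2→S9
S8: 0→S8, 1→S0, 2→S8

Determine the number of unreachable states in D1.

1

BFS from S9 reaches {S0, S1, S2, S3, S5, S6, S7, S8, S9}; the 1 state(s) S4 are never visited.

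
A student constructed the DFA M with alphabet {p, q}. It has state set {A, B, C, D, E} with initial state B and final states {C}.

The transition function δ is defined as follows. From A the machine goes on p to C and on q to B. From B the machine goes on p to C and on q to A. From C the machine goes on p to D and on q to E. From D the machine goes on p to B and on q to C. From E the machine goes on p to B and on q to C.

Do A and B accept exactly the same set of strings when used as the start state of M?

Initial partition by acceptance: {C} | {A,B,D,E}.
Split {A,B,D,E} by δ(·,p) → {A,B} and {D,E}.
The partition is now stable with 3 blocks: {C} | {A,B} | {D,E}.
A and B lie in the same block of the stable partition, so they are equivalent — no string distinguishes them.

Yes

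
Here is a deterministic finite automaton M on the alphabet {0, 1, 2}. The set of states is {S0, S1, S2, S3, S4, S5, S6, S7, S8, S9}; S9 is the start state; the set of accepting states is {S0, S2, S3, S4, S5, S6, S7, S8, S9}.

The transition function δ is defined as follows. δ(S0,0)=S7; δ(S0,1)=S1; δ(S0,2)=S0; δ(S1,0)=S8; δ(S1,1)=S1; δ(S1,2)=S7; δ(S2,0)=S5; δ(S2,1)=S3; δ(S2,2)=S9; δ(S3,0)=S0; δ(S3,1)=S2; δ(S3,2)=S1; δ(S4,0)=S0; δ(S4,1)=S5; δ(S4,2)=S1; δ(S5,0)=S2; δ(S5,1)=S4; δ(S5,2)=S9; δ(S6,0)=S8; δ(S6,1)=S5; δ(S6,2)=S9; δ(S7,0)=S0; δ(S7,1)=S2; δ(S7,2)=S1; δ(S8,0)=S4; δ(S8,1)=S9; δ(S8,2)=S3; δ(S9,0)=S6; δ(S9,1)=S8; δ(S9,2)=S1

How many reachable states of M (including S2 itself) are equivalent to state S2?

2

All states are reachable from the start state.
Start with accepting vs non-accepting: {S0,S2,S3,S4,S5,S6,S7,S8,S9} | {S1}.
On input 1, block {S0,S2,S3,S4,S5,S6,S7,S8,S9} splits into {S2,S3,S4,S5,S6,S7,S8,S9} and {S0}.
Refine {S2,S3,S4,S5,S6,S7,S8,S9} on symbol 0: members go to different blocks, giving {S2,S5,S6,S8,S9} and {S3,S4,S7}.
Split {S2,S5,S6,S8,S9} by δ(·,0) → {S2,S5,S6,S9} and {S8}.
On input 0, block {S2,S5,S6,S9} splits into {S2,S5,S9} and {S6}.
On input 0, block {S2,S5,S9} splits into {S2,S5} and {S9}.
Stable partition: {S2,S5} | {S1} | {S0} | {S3,S4,S7} | {S8} | {S6} | {S9} — 7 equivalence classes.
The equivalence class containing S2 is {S2,S5}, of size 2.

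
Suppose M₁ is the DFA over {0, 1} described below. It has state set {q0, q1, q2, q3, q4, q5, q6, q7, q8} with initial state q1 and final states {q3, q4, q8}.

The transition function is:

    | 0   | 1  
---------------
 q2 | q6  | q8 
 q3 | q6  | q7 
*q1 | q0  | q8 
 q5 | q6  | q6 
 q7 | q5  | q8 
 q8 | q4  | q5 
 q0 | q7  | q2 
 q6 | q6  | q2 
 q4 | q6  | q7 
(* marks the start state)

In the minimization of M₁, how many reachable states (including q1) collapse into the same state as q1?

1

States {q3} cannot be reached from the start state, so discard them.
Start with accepting vs non-accepting: {q4,q8} | {q0,q1,q2,q5,q6,q7}.
Refine {q4,q8} on symbol 0: members go to different blocks, giving {q4} and {q8}.
On input 1, block {q0,q1,q2,q5,q6,q7} splits into {q0,q5,q6} and {q1,q2,q7}.
Split {q0,q5,q6} by δ(·,0) → {q5,q6} and {q0}.
Refine {q5,q6} on symbol 1: members go to different blocks, giving {q5} and {q6}.
On input 0, block {q1,q2,q7} splits into {q1} and {q2} and {q7}.
Stable partition: {q4} | {q5} | {q8} | {q1} | {q0} | {q6} | {q2} | {q7} — 8 equivalence classes.
The equivalence class containing q1 is {q1}, of size 1.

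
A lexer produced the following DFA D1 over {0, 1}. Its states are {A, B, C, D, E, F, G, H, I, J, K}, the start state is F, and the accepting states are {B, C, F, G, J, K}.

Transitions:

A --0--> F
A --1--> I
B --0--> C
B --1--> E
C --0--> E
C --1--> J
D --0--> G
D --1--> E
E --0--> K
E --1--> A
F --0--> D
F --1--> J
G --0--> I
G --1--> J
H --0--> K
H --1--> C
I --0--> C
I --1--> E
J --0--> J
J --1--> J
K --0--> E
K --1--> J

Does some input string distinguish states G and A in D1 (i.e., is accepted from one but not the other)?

Reachable states from the start: {A,C,D,E,F,G,I,J,K}. Unreachable: {B,H} — drop them.
Initial partition by acceptance: {C,F,G,J,K} | {A,D,E,I}.
Split {C,F,G,J,K} by δ(·,0) → {C,F,G,K} and {J}.
No further refinement is possible. Final partition (3 blocks): {C,F,G,K} | {A,D,E,I} | {J}.
G and A end up in different blocks, so they are distinguishable. For instance, the string 'ε' is accepted from only G.

Yes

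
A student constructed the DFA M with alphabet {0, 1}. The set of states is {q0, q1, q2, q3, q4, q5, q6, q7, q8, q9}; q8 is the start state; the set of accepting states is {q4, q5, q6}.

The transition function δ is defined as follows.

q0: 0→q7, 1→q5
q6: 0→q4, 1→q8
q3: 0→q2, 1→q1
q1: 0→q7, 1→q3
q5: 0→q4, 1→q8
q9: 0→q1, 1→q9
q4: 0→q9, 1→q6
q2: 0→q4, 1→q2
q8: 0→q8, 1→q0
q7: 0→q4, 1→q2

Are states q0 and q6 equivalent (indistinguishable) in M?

No

Every state is reachable, so we keep all 10.
P0 = {q4,q5,q6} | {q0,q1,q2,q3,q7,q8,q9}.
On input 0, block {q4,q5,q6} splits into {q5,q6} and {q4}.
Split {q0,q1,q2,q3,q7,q8,q9} by δ(·,0) → {q0,q1,q3,q8,q9} and {q2,q7}.
Refine {q0,q1,q3,q8,q9} on symbol 0: members go to different blocks, giving {q0,q1,q3} and {q8,q9}.
On input 1, block {q0,q1,q3} splits into {q1,q3} and {q0}.
On input 0, block {q8,q9} splits into {q8} and {q9}.
Stable partition: {q5,q6} | {q1,q3} | {q4} | {q2,q7} | {q8} | {q0} | {q9} — 7 equivalence classes.
q0 and q6 end up in different blocks, so they are distinguishable. For instance, the string 'ε' is accepted from only q6.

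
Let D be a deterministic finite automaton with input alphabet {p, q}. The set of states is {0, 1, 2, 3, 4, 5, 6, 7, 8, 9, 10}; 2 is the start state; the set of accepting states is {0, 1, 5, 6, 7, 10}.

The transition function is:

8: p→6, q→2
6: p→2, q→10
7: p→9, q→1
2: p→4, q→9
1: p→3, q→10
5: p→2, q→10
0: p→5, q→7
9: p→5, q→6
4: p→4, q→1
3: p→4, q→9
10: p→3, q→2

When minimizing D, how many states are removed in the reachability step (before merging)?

BFS from 2 reaches {1, 2, 3, 4, 5, 6, 9, 10}; the 3 state(s) 0, 7, 8 are never visited.

3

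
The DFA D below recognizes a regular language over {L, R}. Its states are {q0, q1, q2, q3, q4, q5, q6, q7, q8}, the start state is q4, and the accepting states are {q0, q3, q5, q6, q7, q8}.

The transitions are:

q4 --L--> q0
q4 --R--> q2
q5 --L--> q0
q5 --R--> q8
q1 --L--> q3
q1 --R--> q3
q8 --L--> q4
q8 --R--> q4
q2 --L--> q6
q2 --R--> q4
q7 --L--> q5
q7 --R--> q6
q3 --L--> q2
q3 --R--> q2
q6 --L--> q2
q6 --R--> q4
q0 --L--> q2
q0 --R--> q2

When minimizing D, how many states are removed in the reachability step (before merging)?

5

BFS from q4 reaches {q0, q2, q4, q6}; the 5 state(s) q1, q3, q5, q7, q8 are never visited.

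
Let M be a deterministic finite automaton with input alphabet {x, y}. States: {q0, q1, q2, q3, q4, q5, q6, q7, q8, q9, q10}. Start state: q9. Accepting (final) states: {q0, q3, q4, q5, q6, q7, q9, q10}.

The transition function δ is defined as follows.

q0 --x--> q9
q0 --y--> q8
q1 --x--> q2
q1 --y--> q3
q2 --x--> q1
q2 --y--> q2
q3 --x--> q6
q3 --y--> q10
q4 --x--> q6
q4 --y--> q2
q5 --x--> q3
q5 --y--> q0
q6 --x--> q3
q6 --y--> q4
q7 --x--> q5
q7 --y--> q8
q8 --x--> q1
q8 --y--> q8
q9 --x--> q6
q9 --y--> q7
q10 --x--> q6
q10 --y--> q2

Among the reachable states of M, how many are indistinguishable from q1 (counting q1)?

All states are reachable from the start state.
P0 = {q0,q3,q4,q5,q6,q7,q9,q10} | {q1,q2,q8}.
Split {q0,q3,q4,q5,q6,q7,q9,q10} by δ(·,y) → {q0,q4,q7,q10} and {q3,q5,q6,q9}.
Refine {q1,q2,q8} on symbol y: members go to different blocks, giving {q2,q8} and {q1}.
Stable partition: {q0,q4,q7,q10} | {q2,q8} | {q3,q5,q6,q9} | {q1} — 4 equivalence classes.
State q1 belongs to the block {q1}, which has 1 states.

1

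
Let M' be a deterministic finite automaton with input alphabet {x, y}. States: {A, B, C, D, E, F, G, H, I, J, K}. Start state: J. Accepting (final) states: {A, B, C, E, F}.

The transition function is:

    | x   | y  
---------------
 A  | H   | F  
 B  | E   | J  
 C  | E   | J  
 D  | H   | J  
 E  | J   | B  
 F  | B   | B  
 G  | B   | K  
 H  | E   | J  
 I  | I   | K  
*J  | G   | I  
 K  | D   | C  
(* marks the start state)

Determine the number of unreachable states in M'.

2

No path from J leads to A, F; the other 9 states are all reachable.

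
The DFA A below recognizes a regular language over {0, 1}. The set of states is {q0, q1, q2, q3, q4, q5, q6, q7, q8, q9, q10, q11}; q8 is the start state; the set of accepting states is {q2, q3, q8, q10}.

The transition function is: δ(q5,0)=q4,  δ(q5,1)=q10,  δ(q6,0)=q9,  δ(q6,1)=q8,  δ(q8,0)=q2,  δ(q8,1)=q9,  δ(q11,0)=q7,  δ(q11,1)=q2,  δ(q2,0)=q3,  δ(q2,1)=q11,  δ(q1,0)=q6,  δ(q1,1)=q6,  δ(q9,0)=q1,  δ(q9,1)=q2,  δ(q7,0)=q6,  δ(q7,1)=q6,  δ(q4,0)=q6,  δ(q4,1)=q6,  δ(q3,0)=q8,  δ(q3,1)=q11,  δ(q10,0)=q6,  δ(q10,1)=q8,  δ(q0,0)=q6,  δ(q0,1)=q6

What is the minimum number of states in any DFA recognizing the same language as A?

First remove the unreachable states {q0,q4,q5,q10}; 8 states remain.
P0 = {q2,q3,q8} | {q1,q6,q7,q9,q11}.
Refine {q1,q6,q7,q9,q11} on symbol 1: members go to different blocks, giving {q6,q9,q11} and {q1,q7}.
Refine {q6,q9,q11} on symbol 0: members go to different blocks, giving {q9,q11} and {q6}.
The partition is now stable with 4 blocks: {q2,q3,q8} | {q9,q11} | {q1,q7} | {q6}.

4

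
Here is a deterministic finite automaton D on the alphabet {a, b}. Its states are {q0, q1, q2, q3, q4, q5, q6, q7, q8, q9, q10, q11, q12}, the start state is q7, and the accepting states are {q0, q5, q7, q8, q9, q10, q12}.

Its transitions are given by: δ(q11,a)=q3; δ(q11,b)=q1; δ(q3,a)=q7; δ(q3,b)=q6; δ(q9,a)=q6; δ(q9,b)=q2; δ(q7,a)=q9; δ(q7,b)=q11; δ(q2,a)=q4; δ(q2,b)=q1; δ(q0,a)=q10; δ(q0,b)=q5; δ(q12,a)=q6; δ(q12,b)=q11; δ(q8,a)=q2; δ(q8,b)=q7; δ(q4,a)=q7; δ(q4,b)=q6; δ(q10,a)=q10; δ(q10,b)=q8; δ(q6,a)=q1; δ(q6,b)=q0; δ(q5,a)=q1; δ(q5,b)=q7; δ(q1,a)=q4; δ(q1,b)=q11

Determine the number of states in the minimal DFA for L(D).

First remove the unreachable states {q12}; 12 states remain.
Start with accepting vs non-accepting: {q0,q5,q7,q8,q9,q10} | {q1,q2,q3,q4,q6,q11}.
On input a, block {q0,q5,q7,q8,q9,q10} splits into {q0,q7,q10} and {q5,q8,q9}.
On input a, block {q0,q7,q10} splits into {q0,q10} and {q7}.
On input a, block {q1,q2,q3,q4,q6,q11} splits into {q1,q2,q6,q11} and {q3,q4}.
Refine {q1,q2,q6,q11} on symbol a: members go to different blocks, giving {q1,q2,q11} and {q6}.
Refine {q5,q8,q9} on symbol a: members go to different blocks, giving {q5,q8} and {q9}.
Stable partition: {q0,q10} | {q1,q2,q11} | {q5,q8} | {q7} | {q3,q4} | {q6} | {q9} — 7 equivalence classes.

7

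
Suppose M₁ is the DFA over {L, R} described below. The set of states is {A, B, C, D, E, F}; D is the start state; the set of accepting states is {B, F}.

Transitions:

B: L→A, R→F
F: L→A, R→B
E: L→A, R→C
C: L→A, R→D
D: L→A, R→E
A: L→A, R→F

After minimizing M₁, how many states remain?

Start with accepting vs non-accepting: {B,F} | {A,C,D,E}.
On input R, block {A,C,D,E} splits into {C,D,E} and {A}.
Stable partition: {B,F} | {C,D,E} | {A} — 3 equivalence classes.

3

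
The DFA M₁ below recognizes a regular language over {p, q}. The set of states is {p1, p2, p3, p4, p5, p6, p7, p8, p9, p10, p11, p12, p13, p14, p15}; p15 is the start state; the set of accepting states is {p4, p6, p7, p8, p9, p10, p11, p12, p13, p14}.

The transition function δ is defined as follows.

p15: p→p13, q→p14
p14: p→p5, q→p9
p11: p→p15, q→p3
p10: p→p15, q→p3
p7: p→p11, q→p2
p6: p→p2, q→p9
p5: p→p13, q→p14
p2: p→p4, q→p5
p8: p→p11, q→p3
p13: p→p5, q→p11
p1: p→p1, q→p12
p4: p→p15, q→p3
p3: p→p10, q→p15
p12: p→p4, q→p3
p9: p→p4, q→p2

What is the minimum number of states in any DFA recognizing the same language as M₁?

6

States {p1,p6,p7,p8,p12} cannot be reached from the start state, so discard them.
P0 = {p4,p9,p10,p11,p13,p14} | {p2,p3,p5,p15}.
On input p, block {p4,p9,p10,p11,p13,p14} splits into {p4,p10,p11,p13,p14} and {p9}.
On input q, block {p4,p10,p11,p13,p14} splits into {p4,p10,p11} and {p13} and {p14}.
Split {p2,p3,p5,p15} by δ(·,p) → {p2,p3} and {p5,p15}.
The partition is now stable with 6 blocks: {p4,p10,p11} | {p2,p3} | {p9} | {p13} | {p14} | {p5,p15}.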